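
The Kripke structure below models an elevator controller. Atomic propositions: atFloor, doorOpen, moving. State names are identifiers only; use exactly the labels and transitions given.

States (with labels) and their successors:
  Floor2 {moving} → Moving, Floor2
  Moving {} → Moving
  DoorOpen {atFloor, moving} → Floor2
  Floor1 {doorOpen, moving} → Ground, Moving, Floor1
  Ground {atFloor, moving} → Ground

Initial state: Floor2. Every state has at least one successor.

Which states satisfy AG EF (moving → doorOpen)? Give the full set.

States satisfying EF (moving → doorOpen): {Floor2, Moving, DoorOpen, Floor1}.
States satisfying AG EF (moving → doorOpen): {Floor2, Moving, DoorOpen}.

{Floor2, Moving, DoorOpen}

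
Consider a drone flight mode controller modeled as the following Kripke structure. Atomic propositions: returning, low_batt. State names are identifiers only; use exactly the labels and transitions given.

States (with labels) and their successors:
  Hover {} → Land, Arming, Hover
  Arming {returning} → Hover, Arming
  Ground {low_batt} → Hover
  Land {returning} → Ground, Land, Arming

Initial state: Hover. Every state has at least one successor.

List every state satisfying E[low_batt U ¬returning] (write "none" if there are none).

States satisfying low_batt: {Ground}.
States satisfying ¬returning: {Hover, Ground}.
States satisfying E[low_batt U ¬returning]: {Hover, Ground}.

{Hover, Ground}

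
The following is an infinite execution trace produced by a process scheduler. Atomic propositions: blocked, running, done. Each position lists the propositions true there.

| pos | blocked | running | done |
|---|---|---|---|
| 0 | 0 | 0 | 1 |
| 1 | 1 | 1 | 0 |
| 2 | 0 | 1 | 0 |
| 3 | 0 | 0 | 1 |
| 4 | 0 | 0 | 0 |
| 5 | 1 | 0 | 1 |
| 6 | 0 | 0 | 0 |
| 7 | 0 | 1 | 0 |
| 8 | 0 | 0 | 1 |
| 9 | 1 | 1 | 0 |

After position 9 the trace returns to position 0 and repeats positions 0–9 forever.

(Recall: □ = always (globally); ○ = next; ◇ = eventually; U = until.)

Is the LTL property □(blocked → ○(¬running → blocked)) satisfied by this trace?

blocked → ○(¬running → blocked) must hold at every position from 0 onward. It fails at position 5, so □(blocked → ○(¬running → blocked)) is false.
Positions where blocked holds: 1, 5, 9.
Check ○(¬running → blocked) at each: 1→ok, 5→fails, 9→fails.

No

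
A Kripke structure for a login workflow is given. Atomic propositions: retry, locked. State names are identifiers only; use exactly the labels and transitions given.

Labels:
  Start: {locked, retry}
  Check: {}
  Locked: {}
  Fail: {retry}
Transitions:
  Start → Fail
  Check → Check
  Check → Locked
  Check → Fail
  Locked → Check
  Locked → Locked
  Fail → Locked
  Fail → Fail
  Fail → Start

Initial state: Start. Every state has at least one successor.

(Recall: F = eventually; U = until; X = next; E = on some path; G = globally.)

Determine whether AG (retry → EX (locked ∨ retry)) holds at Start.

States satisfying retry → EX (locked ∨ retry): {Start, Check, Locked, Fail}.
States satisfying AG (retry → EX (locked ∨ retry)): {Start, Check, Locked, Fail}.
Every state reachable from Start satisfies retry → EX (locked ∨ retry).
Start ∈ Sat(AG (retry → EX (locked ∨ retry))).

Holds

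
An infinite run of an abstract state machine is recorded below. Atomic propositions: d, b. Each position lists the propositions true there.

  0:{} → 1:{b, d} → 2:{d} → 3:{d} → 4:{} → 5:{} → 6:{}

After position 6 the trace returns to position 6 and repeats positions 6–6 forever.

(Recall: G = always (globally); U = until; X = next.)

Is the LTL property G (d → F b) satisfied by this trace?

d → F b must hold at every position from 0 onward. It fails at position 2, so G (d → F b) is false.
Positions where d holds: 1, 2, 3.
Check F b at each: 1→ok, 2→fails, 3→fails.

Violated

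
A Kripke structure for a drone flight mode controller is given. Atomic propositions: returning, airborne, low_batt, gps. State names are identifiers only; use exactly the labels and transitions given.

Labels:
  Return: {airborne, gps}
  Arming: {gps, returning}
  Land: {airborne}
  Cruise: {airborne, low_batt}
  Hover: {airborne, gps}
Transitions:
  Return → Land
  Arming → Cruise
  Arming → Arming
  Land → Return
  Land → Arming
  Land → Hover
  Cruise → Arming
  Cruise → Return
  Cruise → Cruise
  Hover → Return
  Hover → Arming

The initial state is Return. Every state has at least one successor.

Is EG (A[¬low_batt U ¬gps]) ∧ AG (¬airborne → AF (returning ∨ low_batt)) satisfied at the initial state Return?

States satisfying A[¬low_batt U ¬gps]: {Return, Land, Cruise}.
States satisfying EG (A[¬low_batt U ¬gps]): {Return, Land, Cruise}.
States satisfying ¬airborne → AF (returning ∨ low_batt): {Return, Arming, Land, Cruise, Hover}.
States satisfying AG (¬airborne → AF (returning ∨ low_batt)): {Return, Arming, Land, Cruise, Hover}.
States satisfying EG (A[¬low_batt U ¬gps]) ∧ AG (¬airborne → AF (returning ∨ low_batt)): {Return, Land, Cruise}.
Return ∈ Sat(EG (A[¬low_batt U ¬gps]) ∧ AG (¬airborne → AF (returning ∨ low_batt))).

Holds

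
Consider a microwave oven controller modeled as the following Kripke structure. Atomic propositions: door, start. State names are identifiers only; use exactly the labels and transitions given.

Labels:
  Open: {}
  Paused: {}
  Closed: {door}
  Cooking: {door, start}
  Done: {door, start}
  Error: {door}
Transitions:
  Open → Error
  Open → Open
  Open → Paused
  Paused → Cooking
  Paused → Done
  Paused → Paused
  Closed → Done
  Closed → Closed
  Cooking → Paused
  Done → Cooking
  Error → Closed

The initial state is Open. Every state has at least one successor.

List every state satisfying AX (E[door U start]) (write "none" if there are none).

{Closed, Done, Error}

States satisfying E[door U start]: {Closed, Cooking, Done, Error}.
States satisfying AX (E[door U start]): {Closed, Done, Error}.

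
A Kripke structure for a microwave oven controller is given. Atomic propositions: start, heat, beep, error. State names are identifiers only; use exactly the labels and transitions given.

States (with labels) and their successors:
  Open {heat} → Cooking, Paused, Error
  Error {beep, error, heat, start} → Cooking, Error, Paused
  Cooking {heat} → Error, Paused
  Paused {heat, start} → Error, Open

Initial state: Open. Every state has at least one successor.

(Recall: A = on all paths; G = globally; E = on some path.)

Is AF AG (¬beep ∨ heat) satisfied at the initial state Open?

Yes

States satisfying AG (¬beep ∨ heat): {Open, Error, Cooking, Paused}.
States satisfying AF AG (¬beep ∨ heat): {Open, Error, Cooking, Paused}.
Open ∈ Sat(AF AG (¬beep ∨ heat)).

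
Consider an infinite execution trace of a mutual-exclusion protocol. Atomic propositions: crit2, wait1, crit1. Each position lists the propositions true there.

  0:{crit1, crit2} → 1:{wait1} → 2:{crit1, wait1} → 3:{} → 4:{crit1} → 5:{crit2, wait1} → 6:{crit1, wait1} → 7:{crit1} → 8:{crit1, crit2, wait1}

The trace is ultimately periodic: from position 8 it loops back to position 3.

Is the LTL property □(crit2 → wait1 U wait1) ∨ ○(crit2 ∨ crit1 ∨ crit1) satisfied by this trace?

crit2 → wait1 U wait1 must hold at every position from 0 onward. It fails at position 0, so □(crit2 → wait1 U wait1) is false.
Positions where crit2 holds: 0, 5, 8.
Check wait1 U wait1 at each: 0→fails, 5→ok, 8→ok.
The position after 0 is 1; crit2 ∨ crit1 ∨ crit1 is false there.
At position 0: □(crit2 → wait1 U wait1) is false; ○(crit2 ∨ crit1 ∨ crit1) is false; so □(crit2 → wait1 U wait1) ∨ ○(crit2 ∨ crit1 ∨ crit1) is false.

Violated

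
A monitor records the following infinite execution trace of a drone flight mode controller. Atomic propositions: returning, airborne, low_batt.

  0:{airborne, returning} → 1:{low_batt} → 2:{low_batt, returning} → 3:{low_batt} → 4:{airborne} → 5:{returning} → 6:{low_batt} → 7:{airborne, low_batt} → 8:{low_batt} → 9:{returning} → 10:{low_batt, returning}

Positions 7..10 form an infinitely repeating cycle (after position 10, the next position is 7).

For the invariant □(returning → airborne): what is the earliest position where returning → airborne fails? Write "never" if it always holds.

2

Check returning → airborne at each position in order: 0 ✓, 1 ✓.
At position 2 the labels are {low_batt, returning}, so returning → airborne is false there. This is the first violation.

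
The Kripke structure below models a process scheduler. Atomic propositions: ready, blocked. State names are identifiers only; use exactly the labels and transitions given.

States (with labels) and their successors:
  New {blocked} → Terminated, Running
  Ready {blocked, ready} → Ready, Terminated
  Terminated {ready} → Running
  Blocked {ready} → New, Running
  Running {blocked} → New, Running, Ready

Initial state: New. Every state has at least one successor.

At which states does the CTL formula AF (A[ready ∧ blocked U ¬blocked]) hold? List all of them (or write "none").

States satisfying A[ready ∧ blocked U ¬blocked]: {Terminated, Blocked}.
States satisfying AF (A[ready ∧ blocked U ¬blocked]): {Terminated, Blocked}.

{Terminated, Blocked}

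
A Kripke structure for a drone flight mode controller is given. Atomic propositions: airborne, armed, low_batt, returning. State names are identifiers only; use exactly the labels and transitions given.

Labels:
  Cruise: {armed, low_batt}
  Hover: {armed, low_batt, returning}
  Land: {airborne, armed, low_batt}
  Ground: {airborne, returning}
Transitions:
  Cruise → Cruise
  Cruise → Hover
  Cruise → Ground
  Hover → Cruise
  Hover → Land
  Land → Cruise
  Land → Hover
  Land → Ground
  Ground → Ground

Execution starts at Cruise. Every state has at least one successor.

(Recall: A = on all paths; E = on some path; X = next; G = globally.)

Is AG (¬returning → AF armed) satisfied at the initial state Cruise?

States satisfying ¬returning → AF armed: {Cruise, Hover, Land, Ground}.
States satisfying AG (¬returning → AF armed): {Cruise, Hover, Land, Ground}.
Every state reachable from Cruise satisfies ¬returning → AF armed.
Cruise ∈ Sat(AG (¬returning → AF armed)).

Holds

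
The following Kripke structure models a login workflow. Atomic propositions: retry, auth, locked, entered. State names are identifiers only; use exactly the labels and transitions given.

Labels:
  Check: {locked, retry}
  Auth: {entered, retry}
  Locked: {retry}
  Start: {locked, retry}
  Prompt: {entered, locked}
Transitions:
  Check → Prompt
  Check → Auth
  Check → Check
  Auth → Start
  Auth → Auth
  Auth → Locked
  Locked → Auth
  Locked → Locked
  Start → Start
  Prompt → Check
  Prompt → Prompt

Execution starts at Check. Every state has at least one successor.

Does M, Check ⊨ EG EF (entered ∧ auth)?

States satisfying EF (entered ∧ auth): ∅.
States satisfying EG EF (entered ∧ auth): ∅.
No suitable path/successor from Check witnesses the formula.
Check ∉ Sat(EG EF (entered ∧ auth)).

No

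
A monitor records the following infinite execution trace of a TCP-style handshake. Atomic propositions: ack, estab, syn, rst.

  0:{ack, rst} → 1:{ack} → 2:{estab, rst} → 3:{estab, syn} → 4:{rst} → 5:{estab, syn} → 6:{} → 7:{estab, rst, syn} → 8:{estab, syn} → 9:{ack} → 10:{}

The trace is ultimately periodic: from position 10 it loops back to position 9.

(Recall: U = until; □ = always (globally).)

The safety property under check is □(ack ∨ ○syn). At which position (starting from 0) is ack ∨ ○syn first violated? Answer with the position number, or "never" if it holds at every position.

3

Check ack ∨ ○syn at each position in order: 0 ✓, 1 ✓, 2 ✓.
At position 3 the labels are {estab, syn} and the next position 4 has {rst}, so ack ∨ ○syn is false there. This is the first violation.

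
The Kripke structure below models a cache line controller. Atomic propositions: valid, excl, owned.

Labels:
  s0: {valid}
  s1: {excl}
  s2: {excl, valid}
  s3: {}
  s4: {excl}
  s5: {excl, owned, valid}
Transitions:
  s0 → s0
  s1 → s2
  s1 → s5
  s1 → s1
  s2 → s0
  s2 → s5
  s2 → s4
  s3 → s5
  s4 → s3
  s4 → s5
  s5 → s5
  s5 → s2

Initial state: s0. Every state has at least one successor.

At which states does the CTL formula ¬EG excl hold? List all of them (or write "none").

States satisfying excl: {s1, s2, s4, s5}.
States satisfying EG excl: {s1, s2, s4, s5}.
States satisfying ¬EG excl: {s0, s3}.

{s0, s3}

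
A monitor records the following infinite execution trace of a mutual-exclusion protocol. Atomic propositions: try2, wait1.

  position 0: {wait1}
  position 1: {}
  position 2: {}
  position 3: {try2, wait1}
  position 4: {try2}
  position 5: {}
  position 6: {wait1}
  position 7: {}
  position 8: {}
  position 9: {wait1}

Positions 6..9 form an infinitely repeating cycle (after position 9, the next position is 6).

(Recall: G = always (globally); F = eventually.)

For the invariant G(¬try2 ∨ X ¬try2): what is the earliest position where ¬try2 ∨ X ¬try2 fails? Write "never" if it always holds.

Check ¬try2 ∨ X ¬try2 at each position in order: 0 ✓, 1 ✓, 2 ✓.
At position 3 the labels are {try2, wait1} and the next position 4 has {try2}, so ¬try2 ∨ X ¬try2 is false there. This is the first violation.

3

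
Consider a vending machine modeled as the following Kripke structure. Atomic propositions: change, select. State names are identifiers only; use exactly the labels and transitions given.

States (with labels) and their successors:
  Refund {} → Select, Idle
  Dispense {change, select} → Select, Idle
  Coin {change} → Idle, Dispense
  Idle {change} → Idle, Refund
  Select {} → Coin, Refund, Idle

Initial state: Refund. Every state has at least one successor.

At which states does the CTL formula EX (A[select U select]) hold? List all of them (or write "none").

{Coin}

States satisfying A[select U select]: {Dispense}.
States satisfying EX (A[select U select]): {Coin}.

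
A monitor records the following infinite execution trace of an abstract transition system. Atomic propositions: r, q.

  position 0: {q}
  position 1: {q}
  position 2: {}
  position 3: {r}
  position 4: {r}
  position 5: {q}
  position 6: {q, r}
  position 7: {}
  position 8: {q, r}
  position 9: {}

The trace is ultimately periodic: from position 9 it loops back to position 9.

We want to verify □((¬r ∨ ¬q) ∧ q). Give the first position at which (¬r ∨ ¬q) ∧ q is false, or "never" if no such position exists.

2

Check (¬r ∨ ¬q) ∧ q at each position in order: 0 ✓, 1 ✓.
At position 2 the labels are {}, so (¬r ∨ ¬q) ∧ q is false there. This is the first violation.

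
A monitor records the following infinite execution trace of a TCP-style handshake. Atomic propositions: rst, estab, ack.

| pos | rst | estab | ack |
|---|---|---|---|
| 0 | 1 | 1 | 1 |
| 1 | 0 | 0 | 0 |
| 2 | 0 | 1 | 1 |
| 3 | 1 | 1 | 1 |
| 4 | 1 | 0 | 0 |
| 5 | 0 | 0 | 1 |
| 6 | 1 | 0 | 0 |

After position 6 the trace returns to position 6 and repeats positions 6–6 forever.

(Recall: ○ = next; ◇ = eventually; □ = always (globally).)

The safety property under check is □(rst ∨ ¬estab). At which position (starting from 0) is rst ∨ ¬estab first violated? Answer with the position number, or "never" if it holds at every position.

2

Check rst ∨ ¬estab at each position in order: 0 ✓, 1 ✓.
At position 2 the labels are {ack, estab}, so rst ∨ ¬estab is false there. This is the first violation.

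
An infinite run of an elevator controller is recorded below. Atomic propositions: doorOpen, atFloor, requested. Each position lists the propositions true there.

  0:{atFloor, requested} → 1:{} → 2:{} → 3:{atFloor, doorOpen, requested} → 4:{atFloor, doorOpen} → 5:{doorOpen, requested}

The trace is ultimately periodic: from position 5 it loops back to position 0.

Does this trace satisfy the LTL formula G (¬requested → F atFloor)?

¬requested → F atFloor holds at every position 0..5, and those are all positions ever visited, so G (¬requested → F atFloor) holds.
Positions where ¬requested holds: 1, 2, 4.
Check F atFloor at each: 1→ok, 2→ok, 4→ok.

Yes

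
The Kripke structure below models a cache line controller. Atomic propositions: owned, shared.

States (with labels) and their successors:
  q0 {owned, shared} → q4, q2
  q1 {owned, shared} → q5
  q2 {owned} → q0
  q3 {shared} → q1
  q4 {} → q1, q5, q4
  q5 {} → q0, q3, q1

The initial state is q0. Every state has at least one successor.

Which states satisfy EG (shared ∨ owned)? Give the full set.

{q0, q2}

States satisfying shared ∨ owned: {q0, q1, q2, q3}.
States satisfying EG (shared ∨ owned): {q0, q2}.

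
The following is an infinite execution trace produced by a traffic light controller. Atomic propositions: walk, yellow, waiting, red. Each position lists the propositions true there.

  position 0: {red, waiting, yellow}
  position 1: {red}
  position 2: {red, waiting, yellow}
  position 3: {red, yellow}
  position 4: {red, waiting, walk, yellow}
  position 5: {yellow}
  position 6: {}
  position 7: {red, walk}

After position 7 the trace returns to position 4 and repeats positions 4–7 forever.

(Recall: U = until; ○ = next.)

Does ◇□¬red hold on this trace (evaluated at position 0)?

No

□¬red is false at every position 0..7, so it never becomes true and ◇□¬red fails.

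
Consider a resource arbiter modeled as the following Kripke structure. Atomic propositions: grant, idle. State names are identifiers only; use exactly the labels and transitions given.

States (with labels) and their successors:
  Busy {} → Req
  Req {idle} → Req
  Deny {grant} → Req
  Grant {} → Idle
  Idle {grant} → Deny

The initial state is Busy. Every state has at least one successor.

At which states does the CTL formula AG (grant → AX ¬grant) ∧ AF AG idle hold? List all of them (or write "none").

States satisfying grant → AX ¬grant: {Busy, Req, Deny, Grant}.
States satisfying AG (grant → AX ¬grant): {Busy, Req, Deny}.
States satisfying AG idle: {Req}.
States satisfying AF AG idle: {Busy, Req, Deny, Grant, Idle}.
States satisfying AG (grant → AX ¬grant) ∧ AF AG idle: {Busy, Req, Deny}.

{Busy, Req, Deny}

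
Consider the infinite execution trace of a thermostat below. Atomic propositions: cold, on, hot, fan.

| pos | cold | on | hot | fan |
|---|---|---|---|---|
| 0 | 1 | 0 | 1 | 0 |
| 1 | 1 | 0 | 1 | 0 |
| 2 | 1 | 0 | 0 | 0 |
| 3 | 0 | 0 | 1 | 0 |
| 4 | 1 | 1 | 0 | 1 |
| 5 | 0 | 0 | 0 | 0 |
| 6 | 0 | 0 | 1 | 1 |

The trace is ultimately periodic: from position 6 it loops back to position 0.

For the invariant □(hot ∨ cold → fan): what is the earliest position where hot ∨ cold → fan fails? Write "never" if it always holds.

At position 0 the labels are {cold, hot}, so hot ∨ cold → fan is false there. This is the first violation.

0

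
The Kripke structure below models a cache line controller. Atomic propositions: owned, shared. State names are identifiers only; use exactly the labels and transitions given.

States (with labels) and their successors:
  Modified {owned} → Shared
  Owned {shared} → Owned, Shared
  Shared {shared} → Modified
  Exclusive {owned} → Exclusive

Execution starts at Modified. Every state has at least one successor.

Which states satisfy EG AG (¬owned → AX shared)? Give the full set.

{Exclusive}

States satisfying AG (¬owned → AX shared): {Exclusive}.
States satisfying EG AG (¬owned → AX shared): {Exclusive}.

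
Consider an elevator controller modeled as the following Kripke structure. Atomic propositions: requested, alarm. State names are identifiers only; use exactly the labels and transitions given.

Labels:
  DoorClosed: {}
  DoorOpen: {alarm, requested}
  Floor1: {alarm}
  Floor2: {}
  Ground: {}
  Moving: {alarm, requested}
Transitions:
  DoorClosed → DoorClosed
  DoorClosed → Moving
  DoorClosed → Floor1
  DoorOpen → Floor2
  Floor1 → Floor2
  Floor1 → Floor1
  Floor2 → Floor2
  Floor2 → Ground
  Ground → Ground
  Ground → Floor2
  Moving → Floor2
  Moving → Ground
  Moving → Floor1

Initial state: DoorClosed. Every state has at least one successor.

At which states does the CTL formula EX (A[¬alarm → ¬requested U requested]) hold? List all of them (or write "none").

States satisfying A[¬alarm → ¬requested U requested]: {DoorOpen, Moving}.
States satisfying EX (A[¬alarm → ¬requested U requested]): {DoorClosed}.

{DoorClosed}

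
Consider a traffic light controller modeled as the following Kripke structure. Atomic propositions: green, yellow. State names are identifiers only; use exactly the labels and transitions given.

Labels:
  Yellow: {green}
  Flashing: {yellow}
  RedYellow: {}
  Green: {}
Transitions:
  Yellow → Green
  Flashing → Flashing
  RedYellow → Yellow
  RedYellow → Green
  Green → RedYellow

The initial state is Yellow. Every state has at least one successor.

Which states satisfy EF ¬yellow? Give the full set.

States satisfying ¬yellow: {Yellow, RedYellow, Green}.
States satisfying EF ¬yellow: {Yellow, RedYellow, Green}.

{Yellow, RedYellow, Green}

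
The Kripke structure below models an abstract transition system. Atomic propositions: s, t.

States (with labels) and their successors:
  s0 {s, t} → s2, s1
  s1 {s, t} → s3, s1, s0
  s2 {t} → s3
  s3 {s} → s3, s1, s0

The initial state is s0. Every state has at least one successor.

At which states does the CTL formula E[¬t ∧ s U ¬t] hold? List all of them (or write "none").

{s3}

States satisfying ¬t ∧ s: {s3}.
States satisfying ¬t: {s3}.
States satisfying E[¬t ∧ s U ¬t]: {s3}.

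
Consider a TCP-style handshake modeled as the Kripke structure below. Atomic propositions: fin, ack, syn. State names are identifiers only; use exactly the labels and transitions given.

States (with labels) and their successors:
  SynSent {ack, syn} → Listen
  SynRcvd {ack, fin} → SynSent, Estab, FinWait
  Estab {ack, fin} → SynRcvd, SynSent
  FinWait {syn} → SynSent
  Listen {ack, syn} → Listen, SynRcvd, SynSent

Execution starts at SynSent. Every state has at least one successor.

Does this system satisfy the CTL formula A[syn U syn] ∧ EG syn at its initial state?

States satisfying syn: {SynSent, FinWait, Listen}.
States satisfying A[syn U syn]: {SynSent, FinWait, Listen}.
States satisfying EG syn: {SynSent, FinWait, Listen}.
States satisfying A[syn U syn] ∧ EG syn: {SynSent, FinWait, Listen}.
SynSent ∈ Sat(A[syn U syn] ∧ EG syn).

Holds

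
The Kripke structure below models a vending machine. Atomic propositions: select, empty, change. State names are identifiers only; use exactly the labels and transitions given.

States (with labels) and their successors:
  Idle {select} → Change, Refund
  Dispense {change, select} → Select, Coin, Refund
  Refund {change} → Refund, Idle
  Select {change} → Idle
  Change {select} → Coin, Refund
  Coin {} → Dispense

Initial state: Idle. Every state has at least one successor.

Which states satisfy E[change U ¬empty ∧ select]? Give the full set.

{Idle, Dispense, Refund, Select, Change}

States satisfying change: {Dispense, Refund, Select}.
States satisfying ¬empty ∧ select: {Idle, Dispense, Change}.
States satisfying E[change U ¬empty ∧ select]: {Idle, Dispense, Refund, Select, Change}.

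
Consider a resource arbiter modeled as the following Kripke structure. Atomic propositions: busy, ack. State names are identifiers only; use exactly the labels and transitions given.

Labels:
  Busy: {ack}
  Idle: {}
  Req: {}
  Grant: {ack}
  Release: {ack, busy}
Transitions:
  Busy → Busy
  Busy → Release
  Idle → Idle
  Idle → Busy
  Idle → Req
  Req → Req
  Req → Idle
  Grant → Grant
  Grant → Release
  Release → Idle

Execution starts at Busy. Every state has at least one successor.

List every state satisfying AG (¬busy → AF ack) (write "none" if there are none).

States satisfying ¬busy → AF ack: {Busy, Grant, Release}.
States satisfying AG (¬busy → AF ack): ∅.

none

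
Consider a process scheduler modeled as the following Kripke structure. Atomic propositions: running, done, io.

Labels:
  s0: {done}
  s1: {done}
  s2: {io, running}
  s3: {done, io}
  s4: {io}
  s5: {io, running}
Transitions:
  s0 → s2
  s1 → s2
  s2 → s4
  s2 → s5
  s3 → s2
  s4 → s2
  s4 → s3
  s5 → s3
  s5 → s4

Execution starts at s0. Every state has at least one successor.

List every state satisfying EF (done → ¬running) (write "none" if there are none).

States satisfying done → ¬running: {s0, s1, s2, s3, s4, s5}.
States satisfying EF (done → ¬running): {s0, s1, s2, s3, s4, s5}.

{s0, s1, s2, s3, s4, s5}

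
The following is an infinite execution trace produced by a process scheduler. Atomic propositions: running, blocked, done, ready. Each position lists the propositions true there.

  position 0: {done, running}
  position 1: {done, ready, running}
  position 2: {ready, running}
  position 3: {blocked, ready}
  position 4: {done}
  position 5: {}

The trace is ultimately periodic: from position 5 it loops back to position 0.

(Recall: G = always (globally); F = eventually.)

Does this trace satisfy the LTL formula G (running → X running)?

running → X running must hold at every position from 0 onward. It fails at position 2, so G (running → X running) is false.
Positions where running holds: 0, 1, 2.
Check X running at each: 0→ok, 1→ok, 2→fails.

Violated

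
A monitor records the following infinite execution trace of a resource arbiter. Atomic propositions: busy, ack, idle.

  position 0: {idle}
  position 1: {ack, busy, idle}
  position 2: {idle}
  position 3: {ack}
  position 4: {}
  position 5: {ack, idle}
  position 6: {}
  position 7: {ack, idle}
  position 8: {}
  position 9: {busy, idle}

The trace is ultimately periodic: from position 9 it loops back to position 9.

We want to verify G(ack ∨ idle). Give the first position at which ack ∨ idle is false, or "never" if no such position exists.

Check ack ∨ idle at each position in order: 0 ✓, 1 ✓, 2 ✓, 3 ✓.
At position 4 the labels are {}, so ack ∨ idle is false there. This is the first violation.

4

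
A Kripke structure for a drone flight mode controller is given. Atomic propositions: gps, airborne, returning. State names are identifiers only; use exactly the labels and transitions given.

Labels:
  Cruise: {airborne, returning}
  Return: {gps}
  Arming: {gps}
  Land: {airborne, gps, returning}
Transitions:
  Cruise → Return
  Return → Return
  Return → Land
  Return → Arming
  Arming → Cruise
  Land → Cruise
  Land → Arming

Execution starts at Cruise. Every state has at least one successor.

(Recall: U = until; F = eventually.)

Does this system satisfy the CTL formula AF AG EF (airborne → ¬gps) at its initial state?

States satisfying AG EF (airborne → ¬gps): {Cruise, Return, Arming, Land}.
States satisfying AF AG EF (airborne → ¬gps): {Cruise, Return, Arming, Land}.
Cruise ∈ Sat(AF AG EF (airborne → ¬gps)).

Holds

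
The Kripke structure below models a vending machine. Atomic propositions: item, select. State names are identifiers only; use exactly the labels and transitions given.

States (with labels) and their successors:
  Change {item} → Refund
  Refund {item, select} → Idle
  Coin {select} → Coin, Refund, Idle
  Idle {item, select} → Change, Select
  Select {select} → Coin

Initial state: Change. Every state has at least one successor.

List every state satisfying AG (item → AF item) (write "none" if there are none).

States satisfying item → AF item: {Change, Refund, Coin, Idle, Select}.
States satisfying AG (item → AF item): {Change, Refund, Coin, Idle, Select}.

{Change, Refund, Coin, Idle, Select}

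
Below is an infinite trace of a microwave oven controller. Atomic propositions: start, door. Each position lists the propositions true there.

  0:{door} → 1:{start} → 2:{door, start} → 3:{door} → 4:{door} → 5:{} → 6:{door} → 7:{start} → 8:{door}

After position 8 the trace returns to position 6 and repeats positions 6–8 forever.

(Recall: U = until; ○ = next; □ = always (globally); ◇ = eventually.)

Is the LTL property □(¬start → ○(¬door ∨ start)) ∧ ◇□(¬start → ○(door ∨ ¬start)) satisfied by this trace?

No

¬start → ○(¬door ∨ start) must hold at every position from 0 onward. It fails at position 3, so □(¬start → ○(¬door ∨ start)) is false.
Positions where ¬start holds: 0, 3, 4, 5, 6, 8.
Check ○(¬door ∨ start) at each: 0→ok, 3→fails, 4→ok, 5→fails, 6→ok, 8→fails.
□(¬start → ○(door ∨ ¬start)) is false at every position 0..8, so it never becomes true and ◇□(¬start → ○(door ∨ ¬start)) fails.
At position 0: □(¬start → ○(¬door ∨ start)) is false; ◇□(¬start → ○(door ∨ ¬start)) is false; so □(¬start → ○(¬door ∨ start)) ∧ ◇□(¬start → ○(door ∨ ¬start)) is false.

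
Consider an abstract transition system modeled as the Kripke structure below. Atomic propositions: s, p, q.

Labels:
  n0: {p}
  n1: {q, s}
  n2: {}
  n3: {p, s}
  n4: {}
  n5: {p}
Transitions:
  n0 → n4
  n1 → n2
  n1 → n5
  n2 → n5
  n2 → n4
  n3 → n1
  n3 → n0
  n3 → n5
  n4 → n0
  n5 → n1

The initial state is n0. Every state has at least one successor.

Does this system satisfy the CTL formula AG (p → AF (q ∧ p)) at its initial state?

States satisfying p → AF (q ∧ p): {n1, n2, n4}.
States satisfying AG (p → AF (q ∧ p)): ∅.
n0 is reachable from n0 and violates p → AF (q ∧ p), so AG fails at n0.
n0 ∉ Sat(AG (p → AF (q ∧ p))).

Violated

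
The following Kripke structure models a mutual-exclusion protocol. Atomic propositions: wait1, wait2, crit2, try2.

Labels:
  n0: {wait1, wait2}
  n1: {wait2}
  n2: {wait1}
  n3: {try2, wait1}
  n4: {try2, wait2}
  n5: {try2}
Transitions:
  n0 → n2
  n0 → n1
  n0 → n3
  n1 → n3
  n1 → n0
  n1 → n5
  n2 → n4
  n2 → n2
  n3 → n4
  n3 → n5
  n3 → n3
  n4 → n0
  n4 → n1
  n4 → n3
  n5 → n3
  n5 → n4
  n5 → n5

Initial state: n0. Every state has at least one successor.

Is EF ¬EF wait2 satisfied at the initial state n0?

No

States satisfying ¬EF wait2: ∅.
States satisfying EF ¬EF wait2: ∅.
No suitable path/successor from n0 witnesses the formula.
n0 ∉ Sat(EF ¬EF wait2).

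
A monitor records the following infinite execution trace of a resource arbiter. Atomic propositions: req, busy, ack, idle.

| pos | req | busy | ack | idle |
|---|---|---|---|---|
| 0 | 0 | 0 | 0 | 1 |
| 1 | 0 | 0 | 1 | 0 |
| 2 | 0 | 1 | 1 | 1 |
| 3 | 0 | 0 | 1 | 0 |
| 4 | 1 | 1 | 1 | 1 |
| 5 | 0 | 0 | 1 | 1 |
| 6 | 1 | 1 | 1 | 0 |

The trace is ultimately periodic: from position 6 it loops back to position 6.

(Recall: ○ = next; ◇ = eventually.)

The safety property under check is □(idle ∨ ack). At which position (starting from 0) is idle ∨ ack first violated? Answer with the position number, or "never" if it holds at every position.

idle ∨ ack holds at every position 0..6, and those are all the positions the trace ever visits, so the invariant □(idle ∨ ack) is never violated.

never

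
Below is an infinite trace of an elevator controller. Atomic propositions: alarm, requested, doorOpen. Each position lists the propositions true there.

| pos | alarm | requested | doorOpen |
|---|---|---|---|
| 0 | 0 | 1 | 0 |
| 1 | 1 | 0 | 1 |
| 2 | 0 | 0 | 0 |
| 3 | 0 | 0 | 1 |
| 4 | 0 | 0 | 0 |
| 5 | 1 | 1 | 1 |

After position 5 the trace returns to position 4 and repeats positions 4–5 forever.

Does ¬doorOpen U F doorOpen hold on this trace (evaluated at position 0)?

Yes

Walking from position 0: F doorOpen first holds at position 0, and ¬doorOpen holds at every earlier position along the way, so ¬doorOpen U F doorOpen holds.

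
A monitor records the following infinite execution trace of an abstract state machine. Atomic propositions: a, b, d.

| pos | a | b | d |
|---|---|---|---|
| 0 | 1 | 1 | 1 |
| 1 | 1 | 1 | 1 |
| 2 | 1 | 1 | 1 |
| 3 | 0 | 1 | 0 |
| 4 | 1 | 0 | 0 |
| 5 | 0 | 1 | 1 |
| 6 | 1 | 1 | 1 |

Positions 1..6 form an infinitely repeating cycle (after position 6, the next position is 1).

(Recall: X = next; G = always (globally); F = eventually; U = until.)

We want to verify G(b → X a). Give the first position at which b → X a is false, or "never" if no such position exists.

Check b → X a at each position in order: 0 ✓, 1 ✓.
At position 2 the labels are {a, b, d} and the next position 3 has {b}, so b → X a is false there. This is the first violation.

2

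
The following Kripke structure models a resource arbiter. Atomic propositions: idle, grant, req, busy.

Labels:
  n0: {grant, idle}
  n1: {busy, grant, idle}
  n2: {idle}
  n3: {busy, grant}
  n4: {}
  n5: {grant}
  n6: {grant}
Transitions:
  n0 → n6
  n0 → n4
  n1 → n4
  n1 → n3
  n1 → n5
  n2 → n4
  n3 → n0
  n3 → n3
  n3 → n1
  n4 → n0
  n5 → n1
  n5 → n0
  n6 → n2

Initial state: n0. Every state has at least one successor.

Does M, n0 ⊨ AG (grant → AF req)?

Does not hold

States satisfying grant → AF req: {n2, n4}.
States satisfying AG (grant → AF req): ∅.
n0 is reachable from n0 and violates grant → AF req, so AG fails at n0.
n0 ∉ Sat(AG (grant → AF req)).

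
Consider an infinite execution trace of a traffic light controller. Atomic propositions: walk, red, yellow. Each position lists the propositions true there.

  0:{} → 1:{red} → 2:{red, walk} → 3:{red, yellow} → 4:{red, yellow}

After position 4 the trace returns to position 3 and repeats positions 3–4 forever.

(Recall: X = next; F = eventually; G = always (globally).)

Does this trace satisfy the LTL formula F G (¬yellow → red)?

Satisfied

G (¬yellow → red) holds at position 1, which is reachable from 0, so F G (¬yellow → red) holds.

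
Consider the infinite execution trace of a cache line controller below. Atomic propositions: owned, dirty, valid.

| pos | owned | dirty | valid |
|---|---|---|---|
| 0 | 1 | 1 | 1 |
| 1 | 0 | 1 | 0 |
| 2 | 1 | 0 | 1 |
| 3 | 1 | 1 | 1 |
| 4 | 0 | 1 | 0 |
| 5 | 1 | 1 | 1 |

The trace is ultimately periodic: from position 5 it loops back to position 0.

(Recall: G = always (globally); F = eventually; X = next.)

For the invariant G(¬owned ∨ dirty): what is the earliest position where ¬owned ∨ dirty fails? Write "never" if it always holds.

2

Check ¬owned ∨ dirty at each position in order: 0 ✓, 1 ✓.
At position 2 the labels are {owned, valid}, so ¬owned ∨ dirty is false there. This is the first violation.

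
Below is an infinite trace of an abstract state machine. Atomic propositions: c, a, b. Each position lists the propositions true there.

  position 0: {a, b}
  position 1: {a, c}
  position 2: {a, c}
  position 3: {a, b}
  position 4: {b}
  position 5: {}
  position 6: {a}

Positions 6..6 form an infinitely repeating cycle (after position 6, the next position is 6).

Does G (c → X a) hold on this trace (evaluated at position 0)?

c → X a holds at every position 0..6, and those are all positions ever visited, so G (c → X a) holds.
Positions where c holds: 1, 2.
Check X a at each: 1→ok, 2→ok.

Holds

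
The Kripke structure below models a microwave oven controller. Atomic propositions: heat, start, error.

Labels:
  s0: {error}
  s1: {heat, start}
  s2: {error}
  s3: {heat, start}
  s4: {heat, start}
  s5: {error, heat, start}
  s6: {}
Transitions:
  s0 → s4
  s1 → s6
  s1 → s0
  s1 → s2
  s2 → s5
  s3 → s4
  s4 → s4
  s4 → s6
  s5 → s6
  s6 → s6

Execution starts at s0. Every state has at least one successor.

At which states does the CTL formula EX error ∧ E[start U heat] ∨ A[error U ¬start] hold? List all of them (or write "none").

States satisfying error: {s0, s2, s5}.
States satisfying EX error: {s1, s2}.
States satisfying start: {s1, s3, s4, s5}.
States satisfying heat: {s1, s3, s4, s5}.
States satisfying E[start U heat]: {s1, s3, s4, s5}.
States satisfying EX error ∧ E[start U heat]: {s1}.
States satisfying ¬start: {s0, s2, s6}.
States satisfying A[error U ¬start]: {s0, s2, s5, s6}.
States satisfying EX error ∧ E[start U heat] ∨ A[error U ¬start]: {s0, s1, s2, s5, s6}.

{s0, s1, s2, s5, s6}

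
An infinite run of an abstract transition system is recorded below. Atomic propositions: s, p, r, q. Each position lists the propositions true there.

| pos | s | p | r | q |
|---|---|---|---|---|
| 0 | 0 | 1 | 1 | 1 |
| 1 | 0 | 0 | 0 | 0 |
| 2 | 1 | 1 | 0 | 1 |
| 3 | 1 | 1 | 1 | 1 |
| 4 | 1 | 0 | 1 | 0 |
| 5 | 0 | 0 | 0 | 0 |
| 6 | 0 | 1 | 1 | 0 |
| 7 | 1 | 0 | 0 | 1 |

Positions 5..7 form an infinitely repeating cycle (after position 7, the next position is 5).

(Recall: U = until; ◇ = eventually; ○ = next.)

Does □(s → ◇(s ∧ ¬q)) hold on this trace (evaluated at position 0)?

s → ◇(s ∧ ¬q) must hold at every position from 0 onward. It fails at position 7, so □(s → ◇(s ∧ ¬q)) is false.
Positions where s holds: 2, 3, 4, 7.
Check ◇(s ∧ ¬q) at each: 2→ok, 3→ok, 4→ok, 7→fails.

Does not hold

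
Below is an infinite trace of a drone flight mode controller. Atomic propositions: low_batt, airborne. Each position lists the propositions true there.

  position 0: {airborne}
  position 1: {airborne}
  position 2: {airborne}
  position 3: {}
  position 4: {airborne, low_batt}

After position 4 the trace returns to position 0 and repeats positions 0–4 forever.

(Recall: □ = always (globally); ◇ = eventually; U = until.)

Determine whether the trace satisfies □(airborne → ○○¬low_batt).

airborne → ○○¬low_batt must hold at every position from 0 onward. It fails at position 2, so □(airborne → ○○¬low_batt) is false.
Positions where airborne holds: 0, 1, 2, 4.
Check ○○¬low_batt at each: 0→ok, 1→ok, 2→fails, 4→ok.

Does not hold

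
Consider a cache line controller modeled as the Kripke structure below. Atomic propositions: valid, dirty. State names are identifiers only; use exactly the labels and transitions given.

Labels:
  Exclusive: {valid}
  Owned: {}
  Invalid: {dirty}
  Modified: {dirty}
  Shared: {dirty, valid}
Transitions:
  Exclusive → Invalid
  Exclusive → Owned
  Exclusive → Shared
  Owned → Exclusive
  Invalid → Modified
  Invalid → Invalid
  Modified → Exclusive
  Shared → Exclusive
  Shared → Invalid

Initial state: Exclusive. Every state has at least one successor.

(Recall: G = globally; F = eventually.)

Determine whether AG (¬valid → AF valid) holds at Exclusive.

States satisfying ¬valid → AF valid: {Exclusive, Owned, Modified, Shared}.
States satisfying AG (¬valid → AF valid): ∅.
Invalid is reachable from Exclusive and violates ¬valid → AF valid, so AG fails at Exclusive.
Exclusive ∉ Sat(AG (¬valid → AF valid)).

No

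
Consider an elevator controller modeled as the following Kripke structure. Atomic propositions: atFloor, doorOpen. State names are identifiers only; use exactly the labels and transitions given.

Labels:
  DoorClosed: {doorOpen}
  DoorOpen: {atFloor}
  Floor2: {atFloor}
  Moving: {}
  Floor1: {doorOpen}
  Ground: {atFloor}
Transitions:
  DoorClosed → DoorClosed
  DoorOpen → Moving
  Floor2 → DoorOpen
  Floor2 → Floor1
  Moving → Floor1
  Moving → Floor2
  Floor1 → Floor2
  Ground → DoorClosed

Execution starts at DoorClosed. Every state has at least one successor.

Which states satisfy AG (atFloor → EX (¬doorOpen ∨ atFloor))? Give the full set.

States satisfying atFloor → EX (¬doorOpen ∨ atFloor): {DoorClosed, DoorOpen, Floor2, Moving, Floor1}.
States satisfying AG (atFloor → EX (¬doorOpen ∨ atFloor)): {DoorClosed, DoorOpen, Floor2, Moving, Floor1}.

{DoorClosed, DoorOpen, Floor2, Moving, Floor1}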